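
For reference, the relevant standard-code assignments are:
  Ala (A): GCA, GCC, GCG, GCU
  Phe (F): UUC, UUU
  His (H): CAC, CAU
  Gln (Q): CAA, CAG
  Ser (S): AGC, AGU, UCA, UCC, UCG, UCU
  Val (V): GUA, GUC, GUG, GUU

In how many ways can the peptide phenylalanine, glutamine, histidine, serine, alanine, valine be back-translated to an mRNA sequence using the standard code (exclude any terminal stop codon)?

Phe: 2 codons.
Gln: 2 codons.
His: 2 codons.
Ser: 6 codons.
Ala: 4 codons.
Val: 4 codons.
2 × 2 × 2 × 6 × 4 × 4 = 768.

768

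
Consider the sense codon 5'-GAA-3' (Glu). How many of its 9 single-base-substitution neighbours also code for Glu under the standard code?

Position 1: none → 0 synonymous.
Position 2: none → 0 synonymous.
Position 3: GAG → 1 synonymous.
Total: 0 + 0 + 1 = 1.

1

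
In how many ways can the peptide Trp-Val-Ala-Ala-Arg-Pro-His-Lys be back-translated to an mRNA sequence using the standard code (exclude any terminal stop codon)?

Trp: 1 codon.
Val: 4 codons.
Ala: 4 codons.
Ala: 4 codons.
Arg: 6 codons.
Pro: 4 codons.
His: 2 codons.
Lys: 2 codons.
1 × 4 × 4 × 4 × 6 × 4 × 2 × 2 = 6144.

6144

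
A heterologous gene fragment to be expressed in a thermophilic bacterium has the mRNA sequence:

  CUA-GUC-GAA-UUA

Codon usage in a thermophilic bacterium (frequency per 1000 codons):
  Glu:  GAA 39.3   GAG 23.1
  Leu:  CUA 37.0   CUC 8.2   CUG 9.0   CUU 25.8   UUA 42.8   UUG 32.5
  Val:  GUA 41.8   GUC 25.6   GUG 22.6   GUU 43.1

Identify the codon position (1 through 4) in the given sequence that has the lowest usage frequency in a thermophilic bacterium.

2

Codon 1 CUA (Leu): 37.0 per 1000.
Codon 2 GUC (Val): 25.6 per 1000.
Codon 3 GAA (Glu): 39.3 per 1000.
Codon 4 UUA (Leu): 42.8 per 1000.
Lowest frequency is 25.6 at codon 2.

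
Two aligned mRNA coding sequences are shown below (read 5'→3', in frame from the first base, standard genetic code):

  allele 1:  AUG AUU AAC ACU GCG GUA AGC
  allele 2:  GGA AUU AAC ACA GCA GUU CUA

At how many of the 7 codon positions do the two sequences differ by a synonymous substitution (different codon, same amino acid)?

3

Codon 1: AUG Met / GGA Gly — nonsynonymous.
Codon 2: AUU Ile / AUU Ile — identical.
Codon 3: AAC Asn / AAC Asn — identical.
Codon 4: ACU Thr / ACA Thr — synonymous.
Codon 5: GCG Ala / GCA Ala — synonymous.
Codon 6: GUA Val / GUU Val — synonymous.
Codon 7: AGC Ser / CUA Leu — nonsynonymous.
Synonymous differences: 3.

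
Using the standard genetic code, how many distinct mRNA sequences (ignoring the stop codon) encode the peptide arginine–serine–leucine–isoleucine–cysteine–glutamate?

2592

Arg: 6 codons.
Ser: 6 codons.
Leu: 6 codons.
Ile: 3 codons.
Cys: 2 codons.
Glu: 2 codons.
6 × 6 × 6 × 3 × 2 × 2 = 2592.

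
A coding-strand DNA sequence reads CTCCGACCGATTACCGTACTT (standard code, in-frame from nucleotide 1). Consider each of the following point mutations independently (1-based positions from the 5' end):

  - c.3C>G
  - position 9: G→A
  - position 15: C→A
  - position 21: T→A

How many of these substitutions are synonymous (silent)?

Codon 1: CTC (Leu) → CTG (Leu) — synonymous.
Codon 3: CCG (Pro) → CCA (Pro) — synonymous.
Codon 5: ACC (Thr) → ACA (Thr) — synonymous.
Codon 7: CTT (Leu) → CTA (Leu) — synonymous.
Synonymous: 4 of 4.

4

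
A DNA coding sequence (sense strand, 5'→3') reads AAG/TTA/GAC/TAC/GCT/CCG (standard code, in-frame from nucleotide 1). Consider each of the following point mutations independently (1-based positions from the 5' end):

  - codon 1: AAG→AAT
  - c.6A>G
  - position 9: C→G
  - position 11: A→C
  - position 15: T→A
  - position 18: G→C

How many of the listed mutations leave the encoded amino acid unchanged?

Codon 1: AAG (Lys) → AAT (Asn) — missense.
Codon 2: TTA (Leu) → TTG (Leu) — synonymous.
Codon 3: GAC (Asp) → GAG (Glu) — missense.
Codon 4: TAC (Tyr) → TCC (Ser) — missense.
Codon 5: GCT (Ala) → GCA (Ala) — synonymous.
Codon 6: CCG (Pro) → CCC (Pro) — synonymous.
Synonymous: 3 of 6.

3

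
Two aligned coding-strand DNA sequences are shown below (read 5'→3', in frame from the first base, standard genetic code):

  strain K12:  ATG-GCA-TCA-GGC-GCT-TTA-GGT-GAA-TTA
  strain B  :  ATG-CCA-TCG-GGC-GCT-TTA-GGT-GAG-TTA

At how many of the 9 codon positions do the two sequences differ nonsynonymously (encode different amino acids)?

Codon 1: ATG Met / ATG Met — identical.
Codon 2: GCA Ala / CCA Pro — nonsynonymous.
Codon 3: TCA Ser / TCG Ser — synonymous.
Codon 4: GGC Gly / GGC Gly — identical.
Codon 5: GCT Ala / GCT Ala — identical.
Codon 6: TTA Leu / TTA Leu — identical.
Codon 7: GGT Gly / GGT Gly — identical.
Codon 8: GAA Glu / GAG Glu — synonymous.
Codon 9: TTA Leu / TTA Leu — identical.
Nonsynonymous differences: 1.

1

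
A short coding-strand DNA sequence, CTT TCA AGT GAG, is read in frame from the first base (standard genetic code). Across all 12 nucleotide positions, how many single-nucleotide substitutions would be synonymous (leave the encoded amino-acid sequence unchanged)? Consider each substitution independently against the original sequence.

8

Codon 1 (CTT, Leu): 3 synonymous substitutions.
Codon 2 (TCA, Ser): 3 synonymous substitutions.
Codon 3 (AGT, Ser): 1 synonymous substitution.
Codon 4 (GAG, Glu): 1 synonymous substitution.
Total: 3 + 3 + 1 + 1 = 8.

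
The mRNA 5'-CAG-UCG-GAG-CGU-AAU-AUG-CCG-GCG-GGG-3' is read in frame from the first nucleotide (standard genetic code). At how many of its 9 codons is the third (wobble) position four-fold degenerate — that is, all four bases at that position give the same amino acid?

5

Codon 1 CAG (Gln): third position 2-fold.
Codon 2 UCG (Ser): third position 4-fold.
Codon 3 GAG (Glu): third position 2-fold.
Codon 4 CGU (Arg): third position 4-fold.
Codon 5 AAU (Asn): third position 2-fold.
Codon 6 AUG (Met): third position 1-fold.
Codon 7 CCG (Pro): third position 4-fold.
Codon 8 GCG (Ala): third position 4-fold.
Codon 9 GGG (Gly): third position 4-fold.
Four-fold degenerate third positions: 5.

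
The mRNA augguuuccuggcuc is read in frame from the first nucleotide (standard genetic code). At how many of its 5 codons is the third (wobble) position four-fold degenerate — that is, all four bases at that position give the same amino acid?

3

Codon 1 AUG (Met): third position 1-fold.
Codon 2 GUU (Val): third position 4-fold.
Codon 3 UCC (Ser): third position 4-fold.
Codon 4 UGG (Trp): third position 1-fold.
Codon 5 CUC (Leu): third position 4-fold.
Four-fold degenerate third positions: 3.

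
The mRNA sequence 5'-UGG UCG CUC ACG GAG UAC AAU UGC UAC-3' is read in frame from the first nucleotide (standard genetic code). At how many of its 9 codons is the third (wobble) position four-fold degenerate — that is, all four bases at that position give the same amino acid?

3

Codon 1 UGG (Trp): third position 1-fold.
Codon 2 UCG (Ser): third position 4-fold.
Codon 3 CUC (Leu): third position 4-fold.
Codon 4 ACG (Thr): third position 4-fold.
Codon 5 GAG (Glu): third position 2-fold.
Codon 6 UAC (Tyr): third position 2-fold.
Codon 7 AAU (Asn): third position 2-fold.
Codon 8 UGC (Cys): third position 2-fold.
Codon 9 UAC (Tyr): third position 2-fold.
Four-fold degenerate third positions: 3.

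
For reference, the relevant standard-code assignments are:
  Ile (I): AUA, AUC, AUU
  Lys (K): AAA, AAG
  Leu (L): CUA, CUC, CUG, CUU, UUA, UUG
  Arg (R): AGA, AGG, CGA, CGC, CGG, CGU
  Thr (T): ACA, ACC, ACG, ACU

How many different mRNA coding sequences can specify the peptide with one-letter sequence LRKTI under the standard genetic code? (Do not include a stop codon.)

Leu: 6 codons.
Arg: 6 codons.
Lys: 2 codons.
Thr: 4 codons.
Ile: 3 codons.
6 × 6 × 2 × 4 × 3 = 864.

864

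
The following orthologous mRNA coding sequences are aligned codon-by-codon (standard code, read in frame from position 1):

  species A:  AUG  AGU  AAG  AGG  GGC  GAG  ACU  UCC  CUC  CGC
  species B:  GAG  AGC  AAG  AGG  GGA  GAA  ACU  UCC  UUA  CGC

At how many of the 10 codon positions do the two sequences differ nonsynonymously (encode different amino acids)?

Codon 1: AUG Met / GAG Glu — nonsynonymous.
Codon 2: AGU Ser / AGC Ser — synonymous.
Codon 3: AAG Lys / AAG Lys — identical.
Codon 4: AGG Arg / AGG Arg — identical.
Codon 5: GGC Gly / GGA Gly — synonymous.
Codon 6: GAG Glu / GAA Glu — synonymous.
Codon 7: ACU Thr / ACU Thr — identical.
Codon 8: UCC Ser / UCC Ser — identical.
Codon 9: CUC Leu / UUA Leu — synonymous.
Codon 10: CGC Arg / CGC Arg — identical.
Nonsynonymous differences: 1.

1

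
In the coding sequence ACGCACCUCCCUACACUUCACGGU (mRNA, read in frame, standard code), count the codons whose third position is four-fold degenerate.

6

Codon 1 ACG (Thr): third position 4-fold.
Codon 2 CAC (His): third position 2-fold.
Codon 3 CUC (Leu): third position 4-fold.
Codon 4 CCU (Pro): third position 4-fold.
Codon 5 ACA (Thr): third position 4-fold.
Codon 6 CUU (Leu): third position 4-fold.
Codon 7 CAC (His): third position 2-fold.
Codon 8 GGU (Gly): third position 4-fold.
Four-fold degenerate third positions: 6.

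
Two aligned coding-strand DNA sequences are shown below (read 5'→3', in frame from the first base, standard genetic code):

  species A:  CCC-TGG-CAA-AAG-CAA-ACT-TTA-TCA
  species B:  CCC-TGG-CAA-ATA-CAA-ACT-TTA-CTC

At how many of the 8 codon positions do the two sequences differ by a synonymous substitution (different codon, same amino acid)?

Codon 1: CCC Pro / CCC Pro — identical.
Codon 2: TGG Trp / TGG Trp — identical.
Codon 3: CAA Gln / CAA Gln — identical.
Codon 4: AAG Lys / ATA Ile — nonsynonymous.
Codon 5: CAA Gln / CAA Gln — identical.
Codon 6: ACT Thr / ACT Thr — identical.
Codon 7: TTA Leu / TTA Leu — identical.
Codon 8: TCA Ser / CTC Leu — nonsynonymous.
Synonymous differences: 0.

0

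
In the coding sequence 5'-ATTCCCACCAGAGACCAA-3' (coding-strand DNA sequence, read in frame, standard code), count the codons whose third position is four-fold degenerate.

Codon 1 ATT (Ile): third position 3-fold.
Codon 2 CCC (Pro): third position 4-fold.
Codon 3 ACC (Thr): third position 4-fold.
Codon 4 AGA (Arg): third position 2-fold.
Codon 5 GAC (Asp): third position 2-fold.
Codon 6 CAA (Gln): third position 2-fold.
Four-fold degenerate third positions: 2.

2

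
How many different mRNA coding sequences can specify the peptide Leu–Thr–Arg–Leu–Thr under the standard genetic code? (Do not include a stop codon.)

3456

Leu: 6 codons.
Thr: 4 codons.
Arg: 6 codons.
Leu: 6 codons.
Thr: 4 codons.
6 × 4 × 6 × 6 × 4 = 3456.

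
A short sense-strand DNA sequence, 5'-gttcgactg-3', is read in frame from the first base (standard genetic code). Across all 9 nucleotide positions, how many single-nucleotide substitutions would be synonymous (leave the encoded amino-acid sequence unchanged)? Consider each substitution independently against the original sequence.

11

Codon 1 (GTT, Val): 3 synonymous substitutions.
Codon 2 (CGA, Arg): 4 synonymous substitutions.
Codon 3 (CTG, Leu): 4 synonymous substitutions.
Total: 3 + 4 + 4 = 11.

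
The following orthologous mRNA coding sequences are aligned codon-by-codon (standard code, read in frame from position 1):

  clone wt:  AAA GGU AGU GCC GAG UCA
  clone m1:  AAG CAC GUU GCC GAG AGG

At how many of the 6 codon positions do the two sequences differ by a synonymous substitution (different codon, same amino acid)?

Codon 1: AAA Lys / AAG Lys — synonymous.
Codon 2: GGU Gly / CAC His — nonsynonymous.
Codon 3: AGU Ser / GUU Val — nonsynonymous.
Codon 4: GCC Ala / GCC Ala — identical.
Codon 5: GAG Glu / GAG Glu — identical.
Codon 6: UCA Ser / AGG Arg — nonsynonymous.
Synonymous differences: 1.

1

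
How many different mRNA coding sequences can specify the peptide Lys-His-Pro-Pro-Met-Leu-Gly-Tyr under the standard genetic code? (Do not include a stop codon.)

Lys: 2 codons.
His: 2 codons.
Pro: 4 codons.
Pro: 4 codons.
Met: 1 codon.
Leu: 6 codons.
Gly: 4 codons.
Tyr: 2 codons.
2 × 2 × 4 × 4 × 1 × 6 × 4 × 2 = 3072.

3072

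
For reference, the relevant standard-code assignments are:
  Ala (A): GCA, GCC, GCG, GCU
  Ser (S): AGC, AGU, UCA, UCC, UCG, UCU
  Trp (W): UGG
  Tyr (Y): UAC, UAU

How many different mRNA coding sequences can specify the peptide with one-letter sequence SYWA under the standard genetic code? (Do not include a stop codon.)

48

Ser: 6 codons.
Tyr: 2 codons.
Trp: 1 codon.
Ala: 4 codons.
6 × 2 × 1 × 4 = 48.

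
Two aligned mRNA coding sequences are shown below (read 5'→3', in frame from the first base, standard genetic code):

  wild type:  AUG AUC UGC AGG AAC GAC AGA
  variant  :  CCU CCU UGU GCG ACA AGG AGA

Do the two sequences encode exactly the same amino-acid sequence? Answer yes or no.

Codon 1: AUG Met / CCU Pro — nonsynonymous.
Codon 2: AUC Ile / CCU Pro — nonsynonymous.
Codon 3: UGC Cys / UGU Cys — synonymous.
Codon 4: AGG Arg / GCG Ala — nonsynonymous.
Codon 5: AAC Asn / ACA Thr — nonsynonymous.
Codon 6: GAC Asp / AGG Arg — nonsynonymous.
Codon 7: AGA Arg / AGA Arg — identical.
Nonsynonymous differences: 5 → different protein.

no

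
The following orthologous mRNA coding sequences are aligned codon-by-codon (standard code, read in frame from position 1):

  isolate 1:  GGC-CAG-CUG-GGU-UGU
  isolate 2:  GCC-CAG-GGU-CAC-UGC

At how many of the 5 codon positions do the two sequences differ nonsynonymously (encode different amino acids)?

3

Codon 1: GGC Gly / GCC Ala — nonsynonymous.
Codon 2: CAG Gln / CAG Gln — identical.
Codon 3: CUG Leu / GGU Gly — nonsynonymous.
Codon 4: GGU Gly / CAC His — nonsynonymous.
Codon 5: UGU Cys / UGC Cys — synonymous.
Nonsynonymous differences: 3.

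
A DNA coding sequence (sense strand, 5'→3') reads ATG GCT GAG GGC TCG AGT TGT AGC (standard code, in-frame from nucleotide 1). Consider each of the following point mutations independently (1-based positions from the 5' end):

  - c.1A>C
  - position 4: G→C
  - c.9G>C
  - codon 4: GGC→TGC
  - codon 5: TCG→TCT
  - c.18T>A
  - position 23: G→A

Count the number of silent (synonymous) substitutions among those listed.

1

Codon 1: ATG (Met) → CTG (Leu) — missense.
Codon 2: GCT (Ala) → CCT (Pro) — missense.
Codon 3: GAG (Glu) → GAC (Asp) — missense.
Codon 4: GGC (Gly) → TGC (Cys) — missense.
Codon 5: TCG (Ser) → TCT (Ser) — synonymous.
Codon 6: AGT (Ser) → AGA (Arg) — missense.
Codon 8: AGC (Ser) → AAC (Asn) — missense.
Synonymous: 1 of 7.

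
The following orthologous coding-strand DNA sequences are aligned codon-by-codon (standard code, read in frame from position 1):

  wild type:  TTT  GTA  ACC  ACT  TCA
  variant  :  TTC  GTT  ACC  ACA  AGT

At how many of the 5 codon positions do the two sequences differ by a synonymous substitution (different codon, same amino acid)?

Codon 1: TTT Phe / TTC Phe — synonymous.
Codon 2: GTA Val / GTT Val — synonymous.
Codon 3: ACC Thr / ACC Thr — identical.
Codon 4: ACT Thr / ACA Thr — synonymous.
Codon 5: TCA Ser / AGT Ser — synonymous.
Synonymous differences: 4.

4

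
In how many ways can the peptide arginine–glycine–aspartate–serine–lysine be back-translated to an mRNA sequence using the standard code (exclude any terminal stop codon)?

Arg: 6 codons.
Gly: 4 codons.
Asp: 2 codons.
Ser: 6 codons.
Lys: 2 codons.
6 × 4 × 2 × 6 × 2 = 576.

576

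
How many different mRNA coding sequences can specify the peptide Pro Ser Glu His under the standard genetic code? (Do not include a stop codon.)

96

Pro: 4 codons.
Ser: 6 codons.
Glu: 2 codons.
His: 2 codons.
4 × 6 × 2 × 2 = 96.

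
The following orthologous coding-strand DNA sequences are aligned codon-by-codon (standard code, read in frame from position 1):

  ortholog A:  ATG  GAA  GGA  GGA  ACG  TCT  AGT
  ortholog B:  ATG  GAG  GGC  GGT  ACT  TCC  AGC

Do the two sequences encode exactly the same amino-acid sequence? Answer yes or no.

yes

Codon 1: ATG Met / ATG Met — identical.
Codon 2: GAA Glu / GAG Glu — synonymous.
Codon 3: GGA Gly / GGC Gly — synonymous.
Codon 4: GGA Gly / GGT Gly — synonymous.
Codon 5: ACG Thr / ACT Thr — synonymous.
Codon 6: TCT Ser / TCC Ser — synonymous.
Codon 7: AGT Ser / AGC Ser — synonymous.
Nonsynonymous differences: 0 → same protein.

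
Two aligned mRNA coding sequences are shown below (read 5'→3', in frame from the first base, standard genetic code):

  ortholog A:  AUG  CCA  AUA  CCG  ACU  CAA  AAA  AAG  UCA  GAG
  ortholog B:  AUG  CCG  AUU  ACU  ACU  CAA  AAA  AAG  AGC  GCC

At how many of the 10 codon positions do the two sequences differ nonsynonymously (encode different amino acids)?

Codon 1: AUG Met / AUG Met — identical.
Codon 2: CCA Pro / CCG Pro — synonymous.
Codon 3: AUA Ile / AUU Ile — synonymous.
Codon 4: CCG Pro / ACU Thr — nonsynonymous.
Codon 5: ACU Thr / ACU Thr — identical.
Codon 6: CAA Gln / CAA Gln — identical.
Codon 7: AAA Lys / AAA Lys — identical.
Codon 8: AAG Lys / AAG Lys — identical.
Codon 9: UCA Ser / AGC Ser — synonymous.
Codon 10: GAG Glu / GCC Ala — nonsynonymous.
Nonsynonymous differences: 2.

2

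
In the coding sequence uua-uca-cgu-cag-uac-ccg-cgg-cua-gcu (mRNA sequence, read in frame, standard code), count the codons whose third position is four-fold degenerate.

6

Codon 1 UUA (Leu): third position 2-fold.
Codon 2 UCA (Ser): third position 4-fold.
Codon 3 CGU (Arg): third position 4-fold.
Codon 4 CAG (Gln): third position 2-fold.
Codon 5 UAC (Tyr): third position 2-fold.
Codon 6 CCG (Pro): third position 4-fold.
Codon 7 CGG (Arg): third position 4-fold.
Codon 8 CUA (Leu): third position 4-fold.
Codon 9 GCU (Ala): third position 4-fold.
Four-fold degenerate third positions: 6.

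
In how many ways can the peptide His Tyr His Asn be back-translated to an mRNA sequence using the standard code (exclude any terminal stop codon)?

16

His: 2 codons.
Tyr: 2 codons.
His: 2 codons.
Asn: 2 codons.
2 × 2 × 2 × 2 = 16.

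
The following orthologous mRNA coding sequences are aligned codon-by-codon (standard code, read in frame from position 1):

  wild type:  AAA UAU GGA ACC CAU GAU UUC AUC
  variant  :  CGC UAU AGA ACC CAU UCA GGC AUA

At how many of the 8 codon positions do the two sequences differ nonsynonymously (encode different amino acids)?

4

Codon 1: AAA Lys / CGC Arg — nonsynonymous.
Codon 2: UAU Tyr / UAU Tyr — identical.
Codon 3: GGA Gly / AGA Arg — nonsynonymous.
Codon 4: ACC Thr / ACC Thr — identical.
Codon 5: CAU His / CAU His — identical.
Codon 6: GAU Asp / UCA Ser — nonsynonymous.
Codon 7: UUC Phe / GGC Gly — nonsynonymous.
Codon 8: AUC Ile / AUA Ile — synonymous.
Nonsynonymous differences: 4.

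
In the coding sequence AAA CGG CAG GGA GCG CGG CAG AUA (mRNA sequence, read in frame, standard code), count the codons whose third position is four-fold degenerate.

Codon 1 AAA (Lys): third position 2-fold.
Codon 2 CGG (Arg): third position 4-fold.
Codon 3 CAG (Gln): third position 2-fold.
Codon 4 GGA (Gly): third position 4-fold.
Codon 5 GCG (Ala): third position 4-fold.
Codon 6 CGG (Arg): third position 4-fold.
Codon 7 CAG (Gln): third position 2-fold.
Codon 8 AUA (Ile): third position 3-fold.
Four-fold degenerate third positions: 4.

4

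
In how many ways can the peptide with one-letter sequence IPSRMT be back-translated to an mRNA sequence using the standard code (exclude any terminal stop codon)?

Ile: 3 codons.
Pro: 4 codons.
Ser: 6 codons.
Arg: 6 codons.
Met: 1 codon.
Thr: 4 codons.
3 × 4 × 6 × 6 × 1 × 4 = 1728.

1728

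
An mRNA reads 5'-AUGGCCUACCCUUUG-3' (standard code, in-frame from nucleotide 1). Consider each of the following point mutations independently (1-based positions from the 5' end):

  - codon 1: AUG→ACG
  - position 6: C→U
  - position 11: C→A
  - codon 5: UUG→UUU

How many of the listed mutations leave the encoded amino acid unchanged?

Codon 1: AUG (Met) → ACG (Thr) — missense.
Codon 2: GCC (Ala) → GCU (Ala) — synonymous.
Codon 4: CCU (Pro) → CAU (His) — missense.
Codon 5: UUG (Leu) → UUU (Phe) — missense.
Synonymous: 1 of 4.

1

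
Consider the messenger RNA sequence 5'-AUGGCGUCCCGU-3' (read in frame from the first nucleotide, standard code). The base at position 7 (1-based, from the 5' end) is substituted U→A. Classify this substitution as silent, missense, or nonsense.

Position 7 falls in codon 3: UCC → Ser.
After the substitution the codon is ACC → Thr.
Ser ≠ Thr, so this is a missense mutation.

missense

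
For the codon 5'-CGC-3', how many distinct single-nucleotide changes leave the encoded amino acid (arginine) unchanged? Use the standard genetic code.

3

Position 1: none → 0 synonymous.
Position 2: none → 0 synonymous.
Position 3: CGT, CGA, CGG → 3 synonymous.
Total: 0 + 0 + 3 = 3.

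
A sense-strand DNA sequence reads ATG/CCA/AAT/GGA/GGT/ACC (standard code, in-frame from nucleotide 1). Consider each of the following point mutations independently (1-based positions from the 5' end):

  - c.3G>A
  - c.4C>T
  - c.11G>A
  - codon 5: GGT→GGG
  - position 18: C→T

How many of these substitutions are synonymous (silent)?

2

Codon 1: ATG (Met) → ATA (Ile) — missense.
Codon 2: CCA (Pro) → TCA (Ser) — missense.
Codon 4: GGA (Gly) → GAA (Glu) — missense.
Codon 5: GGT (Gly) → GGG (Gly) — synonymous.
Codon 6: ACC (Thr) → ACT (Thr) — synonymous.
Synonymous: 2 of 5.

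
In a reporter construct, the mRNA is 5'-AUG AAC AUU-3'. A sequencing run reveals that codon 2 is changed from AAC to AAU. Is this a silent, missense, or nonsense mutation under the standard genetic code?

Position 6 falls in codon 2: AAC → Asn.
After the substitution the codon is AAU → Asn.
Both encode Asn, so the change is synonymous.

silent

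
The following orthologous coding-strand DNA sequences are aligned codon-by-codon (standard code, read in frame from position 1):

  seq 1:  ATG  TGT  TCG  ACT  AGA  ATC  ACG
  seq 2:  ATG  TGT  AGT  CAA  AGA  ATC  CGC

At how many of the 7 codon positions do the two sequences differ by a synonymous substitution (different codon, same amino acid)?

Codon 1: ATG Met / ATG Met — identical.
Codon 2: TGT Cys / TGT Cys — identical.
Codon 3: TCG Ser / AGT Ser — synonymous.
Codon 4: ACT Thr / CAA Gln — nonsynonymous.
Codon 5: AGA Arg / AGA Arg — identical.
Codon 6: ATC Ile / ATC Ile — identical.
Codon 7: ACG Thr / CGC Arg — nonsynonymous.
Synonymous differences: 1.

1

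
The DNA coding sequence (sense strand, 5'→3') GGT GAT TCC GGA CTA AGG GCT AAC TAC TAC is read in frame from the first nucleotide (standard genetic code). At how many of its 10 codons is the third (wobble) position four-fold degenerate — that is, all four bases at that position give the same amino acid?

5

Codon 1 GGT (Gly): third position 4-fold.
Codon 2 GAT (Asp): third position 2-fold.
Codon 3 TCC (Ser): third position 4-fold.
Codon 4 GGA (Gly): third position 4-fold.
Codon 5 CTA (Leu): third position 4-fold.
Codon 6 AGG (Arg): third position 2-fold.
Codon 7 GCT (Ala): third position 4-fold.
Codon 8 AAC (Asn): third position 2-fold.
Codon 9 TAC (Tyr): third position 2-fold.
Codon 10 TAC (Tyr): third position 2-fold.
Four-fold degenerate third positions: 5.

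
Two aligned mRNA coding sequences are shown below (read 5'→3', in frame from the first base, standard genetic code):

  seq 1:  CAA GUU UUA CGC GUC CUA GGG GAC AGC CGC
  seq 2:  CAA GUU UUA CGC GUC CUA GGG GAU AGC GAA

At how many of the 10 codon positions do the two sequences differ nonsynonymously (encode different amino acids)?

1

Codon 1: CAA Gln / CAA Gln — identical.
Codon 2: GUU Val / GUU Val — identical.
Codon 3: UUA Leu / UUA Leu — identical.
Codon 4: CGC Arg / CGC Arg — identical.
Codon 5: GUC Val / GUC Val — identical.
Codon 6: CUA Leu / CUA Leu — identical.
Codon 7: GGG Gly / GGG Gly — identical.
Codon 8: GAC Asp / GAU Asp — synonymous.
Codon 9: AGC Ser / AGC Ser — identical.
Codon 10: CGC Arg / GAA Glu — nonsynonymous.
Nonsynonymous differences: 1.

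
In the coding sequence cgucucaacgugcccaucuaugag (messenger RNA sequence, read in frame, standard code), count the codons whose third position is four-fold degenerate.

Codon 1 CGU (Arg): third position 4-fold.
Codon 2 CUC (Leu): third position 4-fold.
Codon 3 AAC (Asn): third position 2-fold.
Codon 4 GUG (Val): third position 4-fold.
Codon 5 CCC (Pro): third position 4-fold.
Codon 6 AUC (Ile): third position 3-fold.
Codon 7 UAU (Tyr): third position 2-fold.
Codon 8 GAG (Glu): third position 2-fold.
Four-fold degenerate third positions: 4.

4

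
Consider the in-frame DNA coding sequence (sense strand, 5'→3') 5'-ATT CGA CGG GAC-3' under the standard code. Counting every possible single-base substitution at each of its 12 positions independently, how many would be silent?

11

Codon 1 (ATT, Ile): 2 synonymous substitutions.
Codon 2 (CGA, Arg): 4 synonymous substitutions.
Codon 3 (CGG, Arg): 4 synonymous substitutions.
Codon 4 (GAC, Asp): 1 synonymous substitution.
Total: 2 + 4 + 4 + 1 = 11.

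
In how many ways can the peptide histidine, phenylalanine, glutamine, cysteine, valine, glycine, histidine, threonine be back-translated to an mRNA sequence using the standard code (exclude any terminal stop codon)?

2048

His: 2 codons.
Phe: 2 codons.
Gln: 2 codons.
Cys: 2 codons.
Val: 4 codons.
Gly: 4 codons.
His: 2 codons.
Thr: 4 codons.
2 × 2 × 2 × 2 × 4 × 4 × 2 × 4 = 2048.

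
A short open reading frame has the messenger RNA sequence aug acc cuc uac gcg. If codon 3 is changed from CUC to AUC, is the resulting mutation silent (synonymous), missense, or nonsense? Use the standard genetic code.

Position 7 falls in codon 3: CUC → Leu.
After the substitution the codon is AUC → Ile.
Leu ≠ Ile, so this is a missense mutation.

missense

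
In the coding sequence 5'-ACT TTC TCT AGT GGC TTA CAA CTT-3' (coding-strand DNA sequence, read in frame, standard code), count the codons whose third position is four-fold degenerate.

Codon 1 ACT (Thr): third position 4-fold.
Codon 2 TTC (Phe): third position 2-fold.
Codon 3 TCT (Ser): third position 4-fold.
Codon 4 AGT (Ser): third position 2-fold.
Codon 5 GGC (Gly): third position 4-fold.
Codon 6 TTA (Leu): third position 2-fold.
Codon 7 CAA (Gln): third position 2-fold.
Codon 8 CTT (Leu): third position 4-fold.
Four-fold degenerate third positions: 4.

4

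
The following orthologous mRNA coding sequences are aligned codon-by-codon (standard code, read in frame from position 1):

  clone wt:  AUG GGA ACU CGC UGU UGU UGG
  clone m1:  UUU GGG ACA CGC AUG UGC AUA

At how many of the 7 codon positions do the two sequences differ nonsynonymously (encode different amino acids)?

Codon 1: AUG Met / UUU Phe — nonsynonymous.
Codon 2: GGA Gly / GGG Gly — synonymous.
Codon 3: ACU Thr / ACA Thr — synonymous.
Codon 4: CGC Arg / CGC Arg — identical.
Codon 5: UGU Cys / AUG Met — nonsynonymous.
Codon 6: UGU Cys / UGC Cys — synonymous.
Codon 7: UGG Trp / AUA Ile — nonsynonymous.
Nonsynonymous differences: 3.

3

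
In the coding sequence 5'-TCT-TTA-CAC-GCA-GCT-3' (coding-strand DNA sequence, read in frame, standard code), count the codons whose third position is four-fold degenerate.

Codon 1 TCT (Ser): third position 4-fold.
Codon 2 TTA (Leu): third position 2-fold.
Codon 3 CAC (His): third position 2-fold.
Codon 4 GCA (Ala): third position 4-fold.
Codon 5 GCT (Ala): third position 4-fold.
Four-fold degenerate third positions: 3.

3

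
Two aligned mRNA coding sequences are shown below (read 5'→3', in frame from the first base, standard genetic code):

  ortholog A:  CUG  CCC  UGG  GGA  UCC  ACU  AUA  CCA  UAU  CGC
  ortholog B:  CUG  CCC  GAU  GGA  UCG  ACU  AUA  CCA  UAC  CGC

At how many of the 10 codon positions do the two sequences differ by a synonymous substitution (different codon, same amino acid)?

2

Codon 1: CUG Leu / CUG Leu — identical.
Codon 2: CCC Pro / CCC Pro — identical.
Codon 3: UGG Trp / GAU Asp — nonsynonymous.
Codon 4: GGA Gly / GGA Gly — identical.
Codon 5: UCC Ser / UCG Ser — synonymous.
Codon 6: ACU Thr / ACU Thr — identical.
Codon 7: AUA Ile / AUA Ile — identical.
Codon 8: CCA Pro / CCA Pro — identical.
Codon 9: UAU Tyr / UAC Tyr — synonymous.
Codon 10: CGC Arg / CGC Arg — identical.
Synonymous differences: 2.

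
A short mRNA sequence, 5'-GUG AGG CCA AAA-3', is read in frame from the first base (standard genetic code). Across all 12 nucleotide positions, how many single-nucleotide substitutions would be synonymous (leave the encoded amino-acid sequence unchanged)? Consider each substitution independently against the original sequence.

Codon 1 (GUG, Val): 3 synonymous substitutions.
Codon 2 (AGG, Arg): 2 synonymous substitutions.
Codon 3 (CCA, Pro): 3 synonymous substitutions.
Codon 4 (AAA, Lys): 1 synonymous substitution.
Total: 3 + 2 + 3 + 1 = 9.

9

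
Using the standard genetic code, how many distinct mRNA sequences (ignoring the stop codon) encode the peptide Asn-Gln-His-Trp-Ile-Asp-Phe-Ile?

Asn: 2 codons.
Gln: 2 codons.
His: 2 codons.
Trp: 1 codon.
Ile: 3 codons.
Asp: 2 codons.
Phe: 2 codons.
Ile: 3 codons.
2 × 2 × 2 × 1 × 3 × 2 × 2 × 3 = 288.

288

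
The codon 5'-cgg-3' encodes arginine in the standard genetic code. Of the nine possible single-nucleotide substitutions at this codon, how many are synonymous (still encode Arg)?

Position 1: AGG → 1 synonymous.
Position 2: none → 0 synonymous.
Position 3: CGU, CGC, CGA → 3 synonymous.
Total: 1 + 0 + 3 = 4.

4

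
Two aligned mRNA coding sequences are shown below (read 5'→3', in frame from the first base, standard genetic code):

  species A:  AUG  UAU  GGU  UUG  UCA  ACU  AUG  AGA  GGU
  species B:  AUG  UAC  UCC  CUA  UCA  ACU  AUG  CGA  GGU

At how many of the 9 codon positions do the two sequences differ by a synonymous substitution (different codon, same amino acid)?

Codon 1: AUG Met / AUG Met — identical.
Codon 2: UAU Tyr / UAC Tyr — synonymous.
Codon 3: GGU Gly / UCC Ser — nonsynonymous.
Codon 4: UUG Leu / CUA Leu — synonymous.
Codon 5: UCA Ser / UCA Ser — identical.
Codon 6: ACU Thr / ACU Thr — identical.
Codon 7: AUG Met / AUG Met — identical.
Codon 8: AGA Arg / CGA Arg — synonymous.
Codon 9: GGU Gly / GGU Gly — identical.
Synonymous differences: 3.

3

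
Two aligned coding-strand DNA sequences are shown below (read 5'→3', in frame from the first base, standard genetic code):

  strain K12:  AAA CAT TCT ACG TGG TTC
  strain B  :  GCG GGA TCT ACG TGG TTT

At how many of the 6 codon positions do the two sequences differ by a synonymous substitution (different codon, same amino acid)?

1

Codon 1: AAA Lys / GCG Ala — nonsynonymous.
Codon 2: CAT His / GGA Gly — nonsynonymous.
Codon 3: TCT Ser / TCT Ser — identical.
Codon 4: ACG Thr / ACG Thr — identical.
Codon 5: TGG Trp / TGG Trp — identical.
Codon 6: TTC Phe / TTT Phe — synonymous.
Synonymous differences: 1.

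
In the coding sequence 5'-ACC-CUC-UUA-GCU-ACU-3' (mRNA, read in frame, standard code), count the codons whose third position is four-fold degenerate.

4

Codon 1 ACC (Thr): third position 4-fold.
Codon 2 CUC (Leu): third position 4-fold.
Codon 3 UUA (Leu): third position 2-fold.
Codon 4 GCU (Ala): third position 4-fold.
Codon 5 ACU (Thr): third position 4-fold.
Four-fold degenerate third positions: 4.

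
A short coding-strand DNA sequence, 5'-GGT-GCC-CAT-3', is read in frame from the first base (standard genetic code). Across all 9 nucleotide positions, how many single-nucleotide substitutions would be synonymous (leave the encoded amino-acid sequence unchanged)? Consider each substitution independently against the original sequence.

Codon 1 (GGT, Gly): 3 synonymous substitutions.
Codon 2 (GCC, Ala): 3 synonymous substitutions.
Codon 3 (CAT, His): 1 synonymous substitution.
Total: 3 + 3 + 1 = 7.

7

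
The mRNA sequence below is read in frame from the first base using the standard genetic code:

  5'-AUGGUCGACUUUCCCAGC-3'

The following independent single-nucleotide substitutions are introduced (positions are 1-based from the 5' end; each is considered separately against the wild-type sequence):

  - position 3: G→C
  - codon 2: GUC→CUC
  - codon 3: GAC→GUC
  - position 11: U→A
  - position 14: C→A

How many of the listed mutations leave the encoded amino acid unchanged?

0

Codon 1: AUG (Met) → AUC (Ile) — missense.
Codon 2: GUC (Val) → CUC (Leu) — missense.
Codon 3: GAC (Asp) → GUC (Val) — missense.
Codon 4: UUU (Phe) → UAU (Tyr) — missense.
Codon 5: CCC (Pro) → CAC (His) — missense.
Synonymous: 0 of 5.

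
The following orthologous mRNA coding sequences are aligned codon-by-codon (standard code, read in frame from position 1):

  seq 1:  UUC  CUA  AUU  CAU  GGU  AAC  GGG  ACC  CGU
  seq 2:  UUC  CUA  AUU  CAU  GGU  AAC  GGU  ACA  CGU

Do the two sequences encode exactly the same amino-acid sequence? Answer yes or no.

yes

Codon 1: UUC Phe / UUC Phe — identical.
Codon 2: CUA Leu / CUA Leu — identical.
Codon 3: AUU Ile / AUU Ile — identical.
Codon 4: CAU His / CAU His — identical.
Codon 5: GGU Gly / GGU Gly — identical.
Codon 6: AAC Asn / AAC Asn — identical.
Codon 7: GGG Gly / GGU Gly — synonymous.
Codon 8: ACC Thr / ACA Thr — synonymous.
Codon 9: CGU Arg / CGU Arg — identical.
Nonsynonymous differences: 0 → same protein.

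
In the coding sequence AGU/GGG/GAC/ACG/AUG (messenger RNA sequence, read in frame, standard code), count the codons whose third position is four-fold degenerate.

Codon 1 AGU (Ser): third position 2-fold.
Codon 2 GGG (Gly): third position 4-fold.
Codon 3 GAC (Asp): third position 2-fold.
Codon 4 ACG (Thr): third position 4-fold.
Codon 5 AUG (Met): third position 1-fold.
Four-fold degenerate third positions: 2.

2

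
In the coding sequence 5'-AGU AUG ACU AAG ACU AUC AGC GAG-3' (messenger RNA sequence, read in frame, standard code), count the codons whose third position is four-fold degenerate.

Codon 1 AGU (Ser): third position 2-fold.
Codon 2 AUG (Met): third position 1-fold.
Codon 3 ACU (Thr): third position 4-fold.
Codon 4 AAG (Lys): third position 2-fold.
Codon 5 ACU (Thr): third position 4-fold.
Codon 6 AUC (Ile): third position 3-fold.
Codon 7 AGC (Ser): third position 2-fold.
Codon 8 GAG (Glu): third position 2-fold.
Four-fold degenerate third positions: 2.

2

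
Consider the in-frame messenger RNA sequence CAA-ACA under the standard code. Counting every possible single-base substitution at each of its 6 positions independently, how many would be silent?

Codon 1 (CAA, Gln): 1 synonymous substitution.
Codon 2 (ACA, Thr): 3 synonymous substitutions.
Total: 1 + 3 = 4.

4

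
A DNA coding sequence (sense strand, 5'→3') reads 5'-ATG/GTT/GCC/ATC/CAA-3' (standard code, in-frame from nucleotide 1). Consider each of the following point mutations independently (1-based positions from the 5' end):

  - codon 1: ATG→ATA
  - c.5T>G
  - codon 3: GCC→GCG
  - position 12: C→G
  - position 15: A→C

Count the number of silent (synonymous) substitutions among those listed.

Codon 1: ATG (Met) → ATA (Ile) — missense.
Codon 2: GTT (Val) → GGT (Gly) — missense.
Codon 3: GCC (Ala) → GCG (Ala) — synonymous.
Codon 4: ATC (Ile) → ATG (Met) — missense.
Codon 5: CAA (Gln) → CAC (His) — missense.
Synonymous: 1 of 5.

1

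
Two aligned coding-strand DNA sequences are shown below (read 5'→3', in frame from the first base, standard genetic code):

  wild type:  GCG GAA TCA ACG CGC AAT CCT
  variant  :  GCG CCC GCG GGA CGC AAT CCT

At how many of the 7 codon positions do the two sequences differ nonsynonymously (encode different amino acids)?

Codon 1: GCG Ala / GCG Ala — identical.
Codon 2: GAA Glu / CCC Pro — nonsynonymous.
Codon 3: TCA Ser / GCG Ala — nonsynonymous.
Codon 4: ACG Thr / GGA Gly — nonsynonymous.
Codon 5: CGC Arg / CGC Arg — identical.
Codon 6: AAT Asn / AAT Asn — identical.
Codon 7: CCT Pro / CCT Pro — identical.
Nonsynonymous differences: 3.

3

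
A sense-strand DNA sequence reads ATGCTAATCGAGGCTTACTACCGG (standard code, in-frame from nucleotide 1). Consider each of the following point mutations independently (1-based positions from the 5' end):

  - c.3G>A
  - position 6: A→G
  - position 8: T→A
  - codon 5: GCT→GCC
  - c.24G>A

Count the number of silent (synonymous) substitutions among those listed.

3

Codon 1: ATG (Met) → ATA (Ile) — missense.
Codon 2: CTA (Leu) → CTG (Leu) — synonymous.
Codon 3: ATC (Ile) → AAC (Asn) — missense.
Codon 5: GCT (Ala) → GCC (Ala) — synonymous.
Codon 8: CGG (Arg) → CGA (Arg) — synonymous.
Synonymous: 3 of 5.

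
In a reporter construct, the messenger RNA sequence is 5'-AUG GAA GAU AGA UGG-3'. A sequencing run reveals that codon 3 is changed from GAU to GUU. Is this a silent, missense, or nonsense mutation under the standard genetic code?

missense

Position 8 falls in codon 3: GAU → Asp.
After the substitution the codon is GUU → Val.
Asp ≠ Val, so this is a missense mutation.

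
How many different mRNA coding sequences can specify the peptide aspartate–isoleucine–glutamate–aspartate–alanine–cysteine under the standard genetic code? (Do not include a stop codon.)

192

Asp: 2 codons.
Ile: 3 codons.
Glu: 2 codons.
Asp: 2 codons.
Ala: 4 codons.
Cys: 2 codons.
2 × 3 × 2 × 2 × 4 × 2 = 192.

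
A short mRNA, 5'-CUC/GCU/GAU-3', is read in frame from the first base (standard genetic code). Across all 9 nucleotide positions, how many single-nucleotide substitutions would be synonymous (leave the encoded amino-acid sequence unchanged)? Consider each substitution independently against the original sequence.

7

Codon 1 (CUC, Leu): 3 synonymous substitutions.
Codon 2 (GCU, Ala): 3 synonymous substitutions.
Codon 3 (GAU, Asp): 1 synonymous substitution.
Total: 3 + 3 + 1 = 7.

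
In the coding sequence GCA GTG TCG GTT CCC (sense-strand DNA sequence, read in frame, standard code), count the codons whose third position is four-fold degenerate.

5

Codon 1 GCA (Ala): third position 4-fold.
Codon 2 GTG (Val): third position 4-fold.
Codon 3 TCG (Ser): third position 4-fold.
Codon 4 GTT (Val): third position 4-fold.
Codon 5 CCC (Pro): third position 4-fold.
Four-fold degenerate third positions: 5.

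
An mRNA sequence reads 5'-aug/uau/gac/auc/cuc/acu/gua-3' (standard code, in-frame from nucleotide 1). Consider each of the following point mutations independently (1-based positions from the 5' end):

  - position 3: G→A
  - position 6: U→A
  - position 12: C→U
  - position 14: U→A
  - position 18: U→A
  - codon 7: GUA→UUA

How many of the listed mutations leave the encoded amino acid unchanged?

Codon 1: AUG (Met) → AUA (Ile) — missense.
Codon 2: UAU (Tyr) → UAA (Stop) — nonsense.
Codon 4: AUC (Ile) → AUU (Ile) — synonymous.
Codon 5: CUC (Leu) → CAC (His) — missense.
Codon 6: ACU (Thr) → ACA (Thr) — synonymous.
Codon 7: GUA (Val) → UUA (Leu) — missense.
Synonymous: 2 of 6.

2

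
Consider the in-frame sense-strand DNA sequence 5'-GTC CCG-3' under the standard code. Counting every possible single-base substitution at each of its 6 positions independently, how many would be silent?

Codon 1 (GTC, Val): 3 synonymous substitutions.
Codon 2 (CCG, Pro): 3 synonymous substitutions.
Total: 3 + 3 = 6.

6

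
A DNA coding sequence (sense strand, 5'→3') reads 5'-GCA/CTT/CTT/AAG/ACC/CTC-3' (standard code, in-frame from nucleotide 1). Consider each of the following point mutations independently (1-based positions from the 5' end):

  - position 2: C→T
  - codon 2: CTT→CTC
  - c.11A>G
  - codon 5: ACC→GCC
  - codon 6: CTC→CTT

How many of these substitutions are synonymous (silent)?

2

Codon 1: GCA (Ala) → GTA (Val) — missense.
Codon 2: CTT (Leu) → CTC (Leu) — synonymous.
Codon 4: AAG (Lys) → AGG (Arg) — missense.
Codon 5: ACC (Thr) → GCC (Ala) — missense.
Codon 6: CTC (Leu) → CTT (Leu) — synonymous.
Synonymous: 2 of 5.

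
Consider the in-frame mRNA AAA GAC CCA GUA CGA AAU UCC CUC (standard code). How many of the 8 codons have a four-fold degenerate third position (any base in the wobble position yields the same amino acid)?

5

Codon 1 AAA (Lys): third position 2-fold.
Codon 2 GAC (Asp): third position 2-fold.
Codon 3 CCA (Pro): third position 4-fold.
Codon 4 GUA (Val): third position 4-fold.
Codon 5 CGA (Arg): third position 4-fold.
Codon 6 AAU (Asn): third position 2-fold.
Codon 7 UCC (Ser): third position 4-fold.
Codon 8 CUC (Leu): third position 4-fold.
Four-fold degenerate third positions: 5.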